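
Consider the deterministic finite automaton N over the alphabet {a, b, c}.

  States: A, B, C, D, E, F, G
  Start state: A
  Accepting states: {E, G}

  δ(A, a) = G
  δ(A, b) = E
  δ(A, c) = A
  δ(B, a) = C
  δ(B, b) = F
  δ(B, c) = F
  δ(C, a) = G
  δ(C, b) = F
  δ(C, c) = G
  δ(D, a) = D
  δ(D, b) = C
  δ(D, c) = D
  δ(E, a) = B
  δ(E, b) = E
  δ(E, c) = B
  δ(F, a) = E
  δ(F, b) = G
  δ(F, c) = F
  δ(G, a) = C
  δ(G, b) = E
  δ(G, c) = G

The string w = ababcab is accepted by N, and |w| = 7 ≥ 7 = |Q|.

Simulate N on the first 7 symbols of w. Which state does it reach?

E

State sequence: A -a-> G -b-> E -a-> B -b-> F -c-> F -a-> E -b-> E

After reading 7 characters, N is in state E.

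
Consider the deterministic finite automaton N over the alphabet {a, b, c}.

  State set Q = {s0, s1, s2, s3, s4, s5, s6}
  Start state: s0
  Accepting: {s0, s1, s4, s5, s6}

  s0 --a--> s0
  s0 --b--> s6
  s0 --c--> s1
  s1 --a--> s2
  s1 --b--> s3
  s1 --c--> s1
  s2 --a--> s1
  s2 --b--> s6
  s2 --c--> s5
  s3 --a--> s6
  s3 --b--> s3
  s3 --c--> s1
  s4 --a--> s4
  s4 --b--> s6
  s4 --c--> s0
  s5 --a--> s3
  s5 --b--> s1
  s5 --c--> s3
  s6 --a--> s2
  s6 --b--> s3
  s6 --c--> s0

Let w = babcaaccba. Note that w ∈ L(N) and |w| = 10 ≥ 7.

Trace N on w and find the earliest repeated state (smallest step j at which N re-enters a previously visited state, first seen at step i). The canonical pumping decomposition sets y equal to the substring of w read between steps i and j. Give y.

ab

Run of N on w = b a b c a a c c b a:
  step 0: s0  (start)
  step 1: s6  (read b: s0→s6)
  step 2: s2  (read a: s6→s2)
  step 3: s6  (read b: s2→s6)   ← first repeat (s6 seen earlier)
  step 4: s0  (read c: s6→s0)
  step 5: s0  (read a: s0→s0)
  step 6: s0  (read a: s0→s0)
  step 7: s1  (read c: s0→s1)
  step 8: s1  (read c: s1→s1)
  step 9: s3  (read b: s1→s3)
  step 10: s6  (read a: s3→s6)

So i = 1, j = 3, giving x = w[0:1] = b, y = w[1:3] = ab, z = w[3:10] = caaccba.
Check: |xy| = 3 ≤ 7 and |y| = 2 ≥ 1. Reading y takes N from s6 back to s6, so every xyⁱz is accepted.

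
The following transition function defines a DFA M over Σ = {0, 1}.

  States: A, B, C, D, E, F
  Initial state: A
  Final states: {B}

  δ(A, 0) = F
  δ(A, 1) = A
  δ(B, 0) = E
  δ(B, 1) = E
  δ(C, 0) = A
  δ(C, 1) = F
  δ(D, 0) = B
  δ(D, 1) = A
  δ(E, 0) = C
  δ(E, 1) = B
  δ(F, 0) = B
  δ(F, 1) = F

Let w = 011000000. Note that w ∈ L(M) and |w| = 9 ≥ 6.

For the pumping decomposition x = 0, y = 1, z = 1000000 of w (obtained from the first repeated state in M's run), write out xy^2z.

0111000000

xy^2z = 0·1·1·1000000 = 0111000000.
Reading y = 1 takes M from F back to F, so after x·y·y the machine is still in F, and z then leads to the accepting state B. Hence 0111000000 ∈ L(M).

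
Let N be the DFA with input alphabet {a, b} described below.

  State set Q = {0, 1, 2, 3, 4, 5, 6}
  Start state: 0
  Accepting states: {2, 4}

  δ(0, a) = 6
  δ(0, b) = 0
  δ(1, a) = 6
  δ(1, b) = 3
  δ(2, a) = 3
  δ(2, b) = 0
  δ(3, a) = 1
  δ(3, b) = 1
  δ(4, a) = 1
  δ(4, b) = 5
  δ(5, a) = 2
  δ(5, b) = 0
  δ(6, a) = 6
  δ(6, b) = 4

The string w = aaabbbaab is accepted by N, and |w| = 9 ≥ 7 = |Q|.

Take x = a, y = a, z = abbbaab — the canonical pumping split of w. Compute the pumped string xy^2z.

aaaabbbaab

xy^2z = a·a·a·abbbaab = aaaabbbaab.
Reading y = a takes N from 6 back to 6, so after x·y·y the machine is still in 6, and z then leads to the accepting state 4. Hence aaaabbbaab ∈ L(N).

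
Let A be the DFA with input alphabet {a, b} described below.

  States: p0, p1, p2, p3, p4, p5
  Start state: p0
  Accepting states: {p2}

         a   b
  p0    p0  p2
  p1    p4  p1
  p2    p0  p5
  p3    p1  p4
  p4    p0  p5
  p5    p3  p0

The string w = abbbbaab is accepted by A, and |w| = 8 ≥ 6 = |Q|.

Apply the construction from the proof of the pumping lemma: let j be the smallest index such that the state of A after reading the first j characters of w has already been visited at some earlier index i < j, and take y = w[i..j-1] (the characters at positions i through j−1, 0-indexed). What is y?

a

Run of A on w = a b b b b a a b:
  step 0: p0  (start)
  step 1: p0  (read a: p0→p0)   ← first repeat (p0 seen earlier)
  step 2: p2  (read b: p0→p2)
  step 3: p5  (read b: p2→p5)
  step 4: p0  (read b: p5→p0)
  step 5: p2  (read b: p0→p2)
  step 6: p0  (read a: p2→p0)
  step 7: p0  (read a: p0→p0)
  step 8: p2  (read b: p0→p2)

So i = 0, j = 1, giving x = w[0:0] = ε, y = w[0:1] = a, z = w[1:8] = bbbbaab.
Check: |xy| = 1 ≤ 6 and |y| = 1 ≥ 1. Reading y takes A from p0 back to p0, so every xyⁱz is accepted.
With |Q| = 6, pigeonhole forces a state repeat no later than step 6; the substring read between the first and second visits to that state can be pumped.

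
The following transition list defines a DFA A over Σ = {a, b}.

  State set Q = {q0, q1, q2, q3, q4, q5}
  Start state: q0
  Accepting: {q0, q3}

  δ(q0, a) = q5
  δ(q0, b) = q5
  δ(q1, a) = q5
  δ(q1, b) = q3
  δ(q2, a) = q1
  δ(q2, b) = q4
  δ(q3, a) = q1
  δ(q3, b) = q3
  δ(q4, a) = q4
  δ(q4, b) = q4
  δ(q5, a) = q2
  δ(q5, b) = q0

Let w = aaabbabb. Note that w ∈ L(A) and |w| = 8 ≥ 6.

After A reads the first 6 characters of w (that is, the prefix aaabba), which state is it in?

q1

State sequence: q0 -a-> q5 -a-> q2 -a-> q1 -b-> q3 -b-> q3 -a-> q1

After reading 6 characters, A is in state q1.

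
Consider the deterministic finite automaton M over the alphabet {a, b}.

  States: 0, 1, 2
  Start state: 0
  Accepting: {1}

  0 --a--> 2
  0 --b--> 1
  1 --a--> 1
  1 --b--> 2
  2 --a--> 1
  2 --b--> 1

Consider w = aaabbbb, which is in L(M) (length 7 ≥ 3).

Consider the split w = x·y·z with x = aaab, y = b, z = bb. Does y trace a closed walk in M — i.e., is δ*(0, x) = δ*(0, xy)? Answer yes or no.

no

Run of M on the first 5 characters of w = a a a b b:
  step 0: 0  (start)
  step 1: 2  (read a: 0→2)
  step 2: 1  (read a: 2→1)
  step 3: 1  (read a: 1→1)
  step 4: 2  (read b: 1→2)
  step 5: 1  (read b: 2→1)

After x (step 4): 2. After xy (step 5): 1.
They differ (2 ≠ 1), so y is not a cycle from the state after x; this split is not the one the pumping-lemma construction produces, and pumping y need not keep the string in L(M).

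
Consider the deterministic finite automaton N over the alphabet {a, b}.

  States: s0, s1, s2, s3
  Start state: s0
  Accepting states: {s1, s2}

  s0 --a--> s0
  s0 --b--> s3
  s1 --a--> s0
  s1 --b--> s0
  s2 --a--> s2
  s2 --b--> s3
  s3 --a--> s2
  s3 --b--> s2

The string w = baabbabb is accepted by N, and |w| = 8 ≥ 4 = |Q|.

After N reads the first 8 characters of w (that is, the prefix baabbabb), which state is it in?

s2

Run of N on the first 8 characters of w = b a a b b a b b:
  step 0: s0  (start)
  step 1: s3  (read b: s0→s3)
  step 2: s2  (read a: s3→s2)
  step 3: s2  (read a: s2→s2)
  step 4: s3  (read b: s2→s3)
  step 5: s2  (read b: s3→s2)
  step 6: s2  (read a: s2→s2)
  step 7: s3  (read b: s2→s3)
  step 8: s2  (read b: s3→s2)

After reading 8 characters, N is in state s2.
(This kind of state-tracing is the core of the pumping-lemma construction: with 4 states, pigeonhole forces a repeat within the first 4 steps.)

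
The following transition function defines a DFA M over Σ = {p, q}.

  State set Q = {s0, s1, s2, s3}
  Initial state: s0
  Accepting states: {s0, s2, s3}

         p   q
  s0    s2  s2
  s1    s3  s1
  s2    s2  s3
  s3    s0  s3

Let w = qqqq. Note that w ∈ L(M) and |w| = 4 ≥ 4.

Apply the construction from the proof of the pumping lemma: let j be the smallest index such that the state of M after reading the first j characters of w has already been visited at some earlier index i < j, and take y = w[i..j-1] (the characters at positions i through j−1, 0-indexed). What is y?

q

State sequence: s0 -q-> s2 -q-> s3 -q-> s3 -q-> s3
First repeat at step 3: s3 was already visited.

So i = 2, j = 3, giving x = w[0:2] = qq, y = w[2:3] = q, z = w[3:4] = q.
Check: |xy| = 3 ≤ 4 and |y| = 1 ≥ 1. Reading y takes M from s3 back to s3, so every xyⁱz is accepted.
With |Q| = 4, pigeonhole forces a state repeat no later than step 4; the substring read between the first and second visits to that state can be pumped.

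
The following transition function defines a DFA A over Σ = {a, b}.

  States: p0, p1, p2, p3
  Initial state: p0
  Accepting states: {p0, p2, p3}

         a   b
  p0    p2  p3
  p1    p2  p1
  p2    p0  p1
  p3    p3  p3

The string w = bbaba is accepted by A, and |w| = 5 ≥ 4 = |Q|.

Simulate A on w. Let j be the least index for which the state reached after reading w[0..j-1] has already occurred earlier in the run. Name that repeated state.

State sequence: p0 -b-> p3 -b-> p3 -a-> p3 -b-> p3 -a-> p3
First repeat at step 2: p3 was already visited.

The earliest repeat is at step j = 2: A is in p3, which it already visited at step i = 1.
Since A has 4 states, any run of length ≥ 4 visits 4+1 states, so by pigeonhole some state repeats within the first 4 steps — that repeat gives the pumpable loop.

p3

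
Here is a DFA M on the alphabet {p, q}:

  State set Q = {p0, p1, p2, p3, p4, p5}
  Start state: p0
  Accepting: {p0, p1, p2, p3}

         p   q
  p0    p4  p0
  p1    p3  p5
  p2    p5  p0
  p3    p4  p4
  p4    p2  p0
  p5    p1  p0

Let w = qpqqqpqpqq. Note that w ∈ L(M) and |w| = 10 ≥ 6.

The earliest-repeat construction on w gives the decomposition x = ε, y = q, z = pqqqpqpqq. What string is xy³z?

xy^3z = ε·q·q·q·pqqqpqpqq = qqqpqqqpqpqq.
Reading y = q takes M from p0 back to p0, so after x·y·y·y the machine is still in p0, and z then leads to the accepting state p0. Hence qqqpqqqpqpqq ∈ L(M).

qqqpqqqpqpqq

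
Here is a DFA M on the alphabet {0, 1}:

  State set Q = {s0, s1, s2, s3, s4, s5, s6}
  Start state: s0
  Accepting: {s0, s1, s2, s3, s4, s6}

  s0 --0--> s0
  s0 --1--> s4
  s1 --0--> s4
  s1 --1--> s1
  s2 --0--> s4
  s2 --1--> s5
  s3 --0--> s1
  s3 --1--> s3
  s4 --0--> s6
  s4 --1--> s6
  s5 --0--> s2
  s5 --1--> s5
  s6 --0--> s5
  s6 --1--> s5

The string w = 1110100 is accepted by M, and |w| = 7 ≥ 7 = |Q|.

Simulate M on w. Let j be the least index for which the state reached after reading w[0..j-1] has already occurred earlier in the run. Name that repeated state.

s5

Run of M on w = 1 1 1 0 1 0 0:
  step 0: s0  (start)
  step 1: s4  (read 1: s0→s4)
  step 2: s6  (read 1: s4→s6)
  step 3: s5  (read 1: s6→s5)
  step 4: s2  (read 0: s5→s2)
  step 5: s5  (read 1: s2→s5)   ← first repeat (s5 seen earlier)
  step 6: s2  (read 0: s5→s2)
  step 7: s4  (read 0: s2→s4)

The earliest repeat is at step j = 5: M is in s5, which it already visited at step i = 3.
Since M has 7 states, any run of length ≥ 7 visits 7+1 states, so by pigeonhole some state repeats within the first 7 steps — that repeat gives the pumpable loop.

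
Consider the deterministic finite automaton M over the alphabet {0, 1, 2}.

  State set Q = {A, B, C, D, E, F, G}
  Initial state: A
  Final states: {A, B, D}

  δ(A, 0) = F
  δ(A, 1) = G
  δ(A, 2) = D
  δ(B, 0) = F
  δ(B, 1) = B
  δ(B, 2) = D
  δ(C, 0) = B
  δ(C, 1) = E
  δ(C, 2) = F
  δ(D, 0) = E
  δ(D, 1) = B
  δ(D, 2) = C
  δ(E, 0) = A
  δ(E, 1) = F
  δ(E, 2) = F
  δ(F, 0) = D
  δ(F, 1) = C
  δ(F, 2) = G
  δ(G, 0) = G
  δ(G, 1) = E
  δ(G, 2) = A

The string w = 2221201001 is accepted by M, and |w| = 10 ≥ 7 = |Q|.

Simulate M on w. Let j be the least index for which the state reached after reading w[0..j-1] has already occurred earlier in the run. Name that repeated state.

State sequence: A -2-> D -2-> C -2-> F -1-> C -2-> F -0-> D -1-> B -0-> F -0-> D -1-> B
First repeat at step 4: C was already visited.

The earliest repeat is at step j = 4: M is in C, which it already visited at step i = 2.
With |Q| = 7, pigeonhole forces a state repeat no later than step 7; the substring read between the first and second visits to that state can be pumped.

C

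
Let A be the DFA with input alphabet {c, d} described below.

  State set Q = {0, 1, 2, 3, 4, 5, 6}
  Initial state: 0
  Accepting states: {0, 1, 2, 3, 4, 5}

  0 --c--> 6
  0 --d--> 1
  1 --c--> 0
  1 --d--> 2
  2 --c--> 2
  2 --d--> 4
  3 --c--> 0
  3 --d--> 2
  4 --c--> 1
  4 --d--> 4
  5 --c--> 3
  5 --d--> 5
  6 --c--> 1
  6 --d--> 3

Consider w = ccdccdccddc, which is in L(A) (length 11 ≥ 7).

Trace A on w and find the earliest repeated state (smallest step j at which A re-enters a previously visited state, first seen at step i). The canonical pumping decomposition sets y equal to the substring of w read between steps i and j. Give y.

State sequence: 0 -c-> 6 -c-> 1 -d-> 2 -c-> 2 -c-> 2 -d-> 4 -c-> 1 -c-> 0 -d-> 1 -d-> 2 -c-> 2
First repeat at step 4: 2 was already visited.

So i = 3, j = 4, giving x = w[0:3] = ccd, y = w[3:4] = c, z = w[4:11] = cdccddc.
Check: |xy| = 4 ≤ 7 and |y| = 1 ≥ 1. Reading y takes A from 2 back to 2, so every xyⁱz is accepted.

c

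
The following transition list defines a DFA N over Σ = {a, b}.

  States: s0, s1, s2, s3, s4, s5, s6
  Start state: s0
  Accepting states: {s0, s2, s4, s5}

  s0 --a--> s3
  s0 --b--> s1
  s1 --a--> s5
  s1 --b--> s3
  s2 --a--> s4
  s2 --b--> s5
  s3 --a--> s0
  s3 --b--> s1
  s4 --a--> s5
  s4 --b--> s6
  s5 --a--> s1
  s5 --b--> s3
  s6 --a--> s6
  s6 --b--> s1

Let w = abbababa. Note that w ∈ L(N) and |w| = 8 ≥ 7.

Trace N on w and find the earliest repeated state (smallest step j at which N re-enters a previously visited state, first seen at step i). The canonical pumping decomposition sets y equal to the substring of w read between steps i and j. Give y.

bb

State sequence: s0 -a-> s3 -b-> s1 -b-> s3 -a-> s0 -b-> s1 -a-> s5 -b-> s3 -a-> s0
First repeat at step 3: s3 was already visited.

So i = 1, j = 3, giving x = w[0:1] = a, y = w[1:3] = bb, z = w[3:8] = ababa.
Check: |xy| = 3 ≤ 7 and |y| = 2 ≥ 1. Reading y takes N from s3 back to s3, so every xyⁱz is accepted.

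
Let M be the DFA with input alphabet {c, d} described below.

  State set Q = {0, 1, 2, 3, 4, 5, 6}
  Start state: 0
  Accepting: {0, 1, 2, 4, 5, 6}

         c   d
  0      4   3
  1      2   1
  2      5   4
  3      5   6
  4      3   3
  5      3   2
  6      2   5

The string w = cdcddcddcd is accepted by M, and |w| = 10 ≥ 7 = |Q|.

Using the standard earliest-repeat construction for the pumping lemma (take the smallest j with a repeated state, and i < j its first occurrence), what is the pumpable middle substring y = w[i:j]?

dcdd

State sequence: 0 -c-> 4 -d-> 3 -c-> 5 -d-> 2 -d-> 4 -c-> 3 -d-> 6 -d-> 5 -c-> 3 -d-> 6
First repeat at step 5: 4 was already visited.

So i = 1, j = 5, giving x = w[0:1] = c, y = w[1:5] = dcdd, z = w[5:10] = cddcd.
Check: |xy| = 5 ≤ 7 and |y| = 4 ≥ 1. Reading y takes M from 4 back to 4, so every xyⁱz is accepted.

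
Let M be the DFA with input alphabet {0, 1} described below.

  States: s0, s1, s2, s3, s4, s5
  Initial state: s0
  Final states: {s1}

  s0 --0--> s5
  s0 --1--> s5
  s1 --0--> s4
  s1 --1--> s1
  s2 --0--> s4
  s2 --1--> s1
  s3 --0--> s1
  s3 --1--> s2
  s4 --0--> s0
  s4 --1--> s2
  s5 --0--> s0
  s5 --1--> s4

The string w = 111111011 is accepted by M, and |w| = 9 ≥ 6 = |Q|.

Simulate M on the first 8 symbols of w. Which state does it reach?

Run of M on the first 8 characters of w = 1 1 1 1 1 1 0 1:
  step 0: s0  (start)
  step 1: s5  (read 1: s0→s5)
  step 2: s4  (read 1: s5→s4)
  step 3: s2  (read 1: s4→s2)
  step 4: s1  (read 1: s2→s1)
  step 5: s1  (read 1: s1→s1)
  step 6: s1  (read 1: s1→s1)
  step 7: s4  (read 0: s1→s4)
  step 8: s2  (read 1: s4→s2)

After reading 8 characters, M is in state s2.

s2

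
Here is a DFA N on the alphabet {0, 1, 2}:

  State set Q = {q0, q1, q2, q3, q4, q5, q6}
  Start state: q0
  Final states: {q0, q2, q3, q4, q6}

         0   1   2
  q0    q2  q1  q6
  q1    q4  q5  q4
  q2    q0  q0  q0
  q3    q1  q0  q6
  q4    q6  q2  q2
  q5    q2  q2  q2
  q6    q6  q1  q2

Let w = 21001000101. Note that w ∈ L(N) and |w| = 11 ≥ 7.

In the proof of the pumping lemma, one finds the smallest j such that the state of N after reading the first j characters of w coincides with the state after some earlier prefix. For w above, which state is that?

q6

State sequence: q0 -2-> q6 -1-> q1 -0-> q4 -0-> q6 -1-> q1 -0-> q4 -0-> q6 -0-> q6 -1-> q1 -0-> q4 -1-> q2
First repeat at step 4: q6 was already visited.

The earliest repeat is at step j = 4: N is in q6, which it already visited at step i = 1.
The DFA has 7 states, so the proof of the pumping lemma guarantees a repeated state among the first 7+1 visited; the segment between the two visits is the pumpable y.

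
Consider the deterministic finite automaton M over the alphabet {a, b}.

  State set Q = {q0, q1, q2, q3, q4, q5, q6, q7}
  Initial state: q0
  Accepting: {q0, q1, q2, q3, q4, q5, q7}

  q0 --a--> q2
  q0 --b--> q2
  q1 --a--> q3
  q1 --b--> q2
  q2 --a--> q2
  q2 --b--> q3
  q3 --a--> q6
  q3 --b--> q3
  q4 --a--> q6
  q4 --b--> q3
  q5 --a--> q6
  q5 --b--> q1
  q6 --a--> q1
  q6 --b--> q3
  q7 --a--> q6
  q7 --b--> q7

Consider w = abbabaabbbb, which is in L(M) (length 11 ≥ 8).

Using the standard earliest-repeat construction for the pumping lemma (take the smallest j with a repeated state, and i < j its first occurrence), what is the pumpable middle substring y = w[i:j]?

b

State sequence: q0 -a-> q2 -b-> q3 -b-> q3 -a-> q6 -b-> q3 -a-> q6 -a-> q1 -b-> q2 -b-> q3 -b-> q3 -b-> q3
First repeat at step 3: q3 was already visited.

So i = 2, j = 3, giving x = w[0:2] = ab, y = w[2:3] = b, z = w[3:11] = abaabbbb.
Check: |xy| = 3 ≤ 8 and |y| = 1 ≥ 1. Reading y takes M from q3 back to q3, so every xyⁱz is accepted.
With |Q| = 8, pigeonhole forces a state repeat no later than step 8; the substring read between the first and second visits to that state can be pumped.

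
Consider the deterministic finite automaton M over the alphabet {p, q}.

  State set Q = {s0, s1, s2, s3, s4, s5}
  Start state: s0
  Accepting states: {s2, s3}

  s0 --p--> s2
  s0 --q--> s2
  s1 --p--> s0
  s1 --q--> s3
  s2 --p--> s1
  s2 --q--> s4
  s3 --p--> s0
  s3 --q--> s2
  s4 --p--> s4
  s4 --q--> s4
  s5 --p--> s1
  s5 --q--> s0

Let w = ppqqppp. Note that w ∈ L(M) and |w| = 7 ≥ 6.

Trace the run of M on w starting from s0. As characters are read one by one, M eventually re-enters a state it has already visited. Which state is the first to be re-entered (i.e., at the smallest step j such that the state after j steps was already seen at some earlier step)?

s2

State sequence: s0 -p-> s2 -p-> s1 -q-> s3 -q-> s2 -p-> s1 -p-> s0 -p-> s2
First repeat at step 4: s2 was already visited.

The earliest repeat is at step j = 4: M is in s2, which it already visited at step i = 1.
Pumping length from the standard proof: p = 6 (the number of states). The repeated state found above gives |xy| = j ≤ 6 and |y| = j − i ≥ 1.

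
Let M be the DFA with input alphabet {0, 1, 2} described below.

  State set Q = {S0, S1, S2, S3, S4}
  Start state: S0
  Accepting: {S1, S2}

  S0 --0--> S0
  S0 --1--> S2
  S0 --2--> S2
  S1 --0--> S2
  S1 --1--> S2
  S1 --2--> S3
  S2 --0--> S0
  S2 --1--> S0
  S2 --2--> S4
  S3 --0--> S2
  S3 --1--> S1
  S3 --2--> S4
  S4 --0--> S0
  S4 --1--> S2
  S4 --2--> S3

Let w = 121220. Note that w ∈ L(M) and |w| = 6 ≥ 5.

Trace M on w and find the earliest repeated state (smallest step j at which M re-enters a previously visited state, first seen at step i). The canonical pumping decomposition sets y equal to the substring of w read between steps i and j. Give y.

Run of M on w = 1 2 1 2 2 0:
  step 0: S0  (start)
  step 1: S2  (read 1: S0→S2)
  step 2: S4  (read 2: S2→S4)
  step 3: S2  (read 1: S4→S2)   ← first repeat (S2 seen earlier)
  step 4: S4  (read 2: S2→S4)
  step 5: S3  (read 2: S4→S3)
  step 6: S2  (read 0: S3→S2)

So i = 1, j = 3, giving x = w[0:1] = 1, y = w[1:3] = 21, z = w[3:6] = 220.
Check: |xy| = 3 ≤ 5 and |y| = 2 ≥ 1. Reading y takes M from S2 back to S2, so every xyⁱz is accepted.

21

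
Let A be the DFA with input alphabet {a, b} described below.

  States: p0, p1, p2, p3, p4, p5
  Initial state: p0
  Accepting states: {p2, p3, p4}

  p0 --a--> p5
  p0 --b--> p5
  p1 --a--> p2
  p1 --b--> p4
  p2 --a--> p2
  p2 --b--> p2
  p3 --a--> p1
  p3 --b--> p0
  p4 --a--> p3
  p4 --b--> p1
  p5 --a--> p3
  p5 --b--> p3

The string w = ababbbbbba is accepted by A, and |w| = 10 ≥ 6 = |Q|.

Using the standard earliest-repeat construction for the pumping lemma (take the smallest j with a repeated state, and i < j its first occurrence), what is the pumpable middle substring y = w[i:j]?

Run of A on w = a b a b b b b b b a:
  step 0: p0  (start)
  step 1: p5  (read a: p0→p5)
  step 2: p3  (read b: p5→p3)
  step 3: p1  (read a: p3→p1)
  step 4: p4  (read b: p1→p4)
  step 5: p1  (read b: p4→p1)   ← first repeat (p1 seen earlier)
  step 6: p4  (read b: p1→p4)
  step 7: p1  (read b: p4→p1)
  step 8: p4  (read b: p1→p4)
  step 9: p1  (read b: p4→p1)
  step 10: p2  (read a: p1→p2)

So i = 3, j = 5, giving x = w[0:3] = aba, y = w[3:5] = bb, z = w[5:10] = bbbba.
Check: |xy| = 5 ≤ 6 and |y| = 2 ≥ 1. Reading y takes A from p1 back to p1, so every xyⁱz is accepted.
The DFA has 6 states, so the proof of the pumping lemma guarantees a repeated state among the first 6+1 visited; the segment between the two visits is the pumpable y.

bb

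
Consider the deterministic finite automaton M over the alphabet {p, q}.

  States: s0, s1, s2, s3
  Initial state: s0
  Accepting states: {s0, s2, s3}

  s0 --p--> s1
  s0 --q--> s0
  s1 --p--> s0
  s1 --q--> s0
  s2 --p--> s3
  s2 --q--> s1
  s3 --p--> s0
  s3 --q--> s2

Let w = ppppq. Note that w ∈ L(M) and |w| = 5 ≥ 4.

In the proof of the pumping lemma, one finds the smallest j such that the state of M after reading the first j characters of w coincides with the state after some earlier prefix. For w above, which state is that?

s0

State sequence: s0 -p-> s1 -p-> s0 -p-> s1 -p-> s0 -q-> s0
First repeat at step 2: s0 was already visited.

The earliest repeat is at step j = 2: M is in s0, which it already visited at step i = 0.
Pumping length from the standard proof: p = 4 (the number of states). The repeated state found above gives |xy| = j ≤ 4 and |y| = j − i ≥ 1.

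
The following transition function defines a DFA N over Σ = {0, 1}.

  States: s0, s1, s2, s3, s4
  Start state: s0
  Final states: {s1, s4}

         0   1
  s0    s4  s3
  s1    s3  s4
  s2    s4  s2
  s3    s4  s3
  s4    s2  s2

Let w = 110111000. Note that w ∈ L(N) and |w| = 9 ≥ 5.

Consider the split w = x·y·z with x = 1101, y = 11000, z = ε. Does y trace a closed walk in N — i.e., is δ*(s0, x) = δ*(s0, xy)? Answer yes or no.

no

State sequence: s0 -1-> s3 -1-> s3 -0-> s4 -1-> s2 -1-> s2 -1-> s2 -0-> s4 -0-> s2 -0-> s4

After x (step 4): s2. After xy (step 9): s4.
They differ (s2 ≠ s4), so y is not a cycle from the state after x; this split is not the one the pumping-lemma construction produces, and pumping y need not keep the string in L(N).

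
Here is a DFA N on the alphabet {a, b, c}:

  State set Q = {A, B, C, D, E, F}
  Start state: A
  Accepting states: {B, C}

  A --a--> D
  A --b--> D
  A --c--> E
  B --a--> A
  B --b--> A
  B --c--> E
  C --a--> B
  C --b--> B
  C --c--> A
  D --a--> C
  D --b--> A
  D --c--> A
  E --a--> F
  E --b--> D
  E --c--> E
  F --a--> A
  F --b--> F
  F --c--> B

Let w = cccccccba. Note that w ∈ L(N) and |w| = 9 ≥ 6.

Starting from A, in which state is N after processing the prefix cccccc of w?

E

Run of N on the first 6 characters of w = c c c c c c:
  step 0: A  (start)
  step 1: E  (read c: A→E)
  step 2: E  (read c: E→E)
  step 3: E  (read c: E→E)
  step 4: E  (read c: E→E)
  step 5: E  (read c: E→E)
  step 6: E  (read c: E→E)

After reading 6 characters, N is in state E.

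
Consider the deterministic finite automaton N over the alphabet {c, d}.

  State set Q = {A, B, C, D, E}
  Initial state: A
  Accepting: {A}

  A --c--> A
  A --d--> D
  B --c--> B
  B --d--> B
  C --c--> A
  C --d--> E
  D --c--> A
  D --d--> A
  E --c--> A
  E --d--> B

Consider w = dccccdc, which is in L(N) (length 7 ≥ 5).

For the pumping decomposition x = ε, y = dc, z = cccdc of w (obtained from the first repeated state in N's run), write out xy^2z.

xy^2z = ε·dc·dc·cccdc = dcdccccdc.
Reading y = dc takes N from A back to A, so after x·y·y the machine is still in A, and z then leads to the accepting state A. Hence dcdccccdc ∈ L(N).

dcdccccdc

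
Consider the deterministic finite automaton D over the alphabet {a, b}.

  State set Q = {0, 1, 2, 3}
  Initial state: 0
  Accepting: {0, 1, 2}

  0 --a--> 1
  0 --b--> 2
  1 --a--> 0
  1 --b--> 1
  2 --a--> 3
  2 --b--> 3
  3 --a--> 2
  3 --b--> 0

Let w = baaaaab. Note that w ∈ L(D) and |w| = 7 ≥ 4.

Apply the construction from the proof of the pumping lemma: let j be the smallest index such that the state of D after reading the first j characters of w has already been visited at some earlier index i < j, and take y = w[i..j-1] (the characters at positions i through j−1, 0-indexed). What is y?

Run of D on w = b a a a a a b:
  step 0: 0  (start)
  step 1: 2  (read b: 0→2)
  step 2: 3  (read a: 2→3)
  step 3: 2  (read a: 3→2)   ← first repeat (2 seen earlier)
  step 4: 3  (read a: 2→3)
  step 5: 2  (read a: 3→2)
  step 6: 3  (read a: 2→3)
  step 7: 0  (read b: 3→0)

So i = 1, j = 3, giving x = w[0:1] = b, y = w[1:3] = aa, z = w[3:7] = aaab.
Check: |xy| = 3 ≤ 4 and |y| = 2 ≥ 1. Reading y takes D from 2 back to 2, so every xyⁱz is accepted.
The DFA has 4 states, so the proof of the pumping lemma guarantees a repeated state among the first 4+1 visited; the segment between the two visits is the pumpable y.

aa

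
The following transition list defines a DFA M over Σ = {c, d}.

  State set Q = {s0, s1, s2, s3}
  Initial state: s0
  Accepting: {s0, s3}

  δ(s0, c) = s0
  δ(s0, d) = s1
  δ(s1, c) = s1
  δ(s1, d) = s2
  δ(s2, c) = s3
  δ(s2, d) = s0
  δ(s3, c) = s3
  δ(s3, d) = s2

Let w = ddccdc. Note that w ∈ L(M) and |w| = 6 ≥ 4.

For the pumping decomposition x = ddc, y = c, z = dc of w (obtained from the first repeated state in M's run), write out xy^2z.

xy^2z = ddc·c·c·dc = ddcccdc.
Reading y = c takes M from s3 back to s3, so after x·y·y the machine is still in s3, and z then leads to the accepting state s3. Hence ddcccdc ∈ L(M).

ddcccdc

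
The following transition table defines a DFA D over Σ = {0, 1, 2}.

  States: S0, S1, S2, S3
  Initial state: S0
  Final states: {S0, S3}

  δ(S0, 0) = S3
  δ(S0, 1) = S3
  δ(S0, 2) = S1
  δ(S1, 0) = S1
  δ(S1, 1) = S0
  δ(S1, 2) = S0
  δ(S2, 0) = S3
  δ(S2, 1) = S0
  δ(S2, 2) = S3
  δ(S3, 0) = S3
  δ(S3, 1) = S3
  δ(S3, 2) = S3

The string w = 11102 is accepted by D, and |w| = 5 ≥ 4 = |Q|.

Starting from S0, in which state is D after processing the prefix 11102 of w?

S3

State sequence: S0 -1-> S3 -1-> S3 -1-> S3 -0-> S3 -2-> S3

After reading 5 characters, D is in state S3.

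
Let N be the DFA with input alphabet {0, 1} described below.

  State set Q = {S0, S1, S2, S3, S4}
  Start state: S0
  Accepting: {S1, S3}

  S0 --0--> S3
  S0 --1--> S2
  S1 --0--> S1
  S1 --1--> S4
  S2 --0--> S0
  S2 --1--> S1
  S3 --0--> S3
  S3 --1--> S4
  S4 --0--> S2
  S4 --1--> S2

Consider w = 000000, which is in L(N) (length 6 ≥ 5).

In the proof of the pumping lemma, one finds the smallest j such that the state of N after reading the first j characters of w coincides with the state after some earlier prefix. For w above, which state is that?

Run of N on w = 0 0 0 0 0 0:
  step 0: S0  (start)
  step 1: S3  (read 0: S0→S3)
  step 2: S3  (read 0: S3→S3)   ← first repeat (S3 seen earlier)
  step 3: S3  (read 0: S3→S3)
  step 4: S3  (read 0: S3→S3)
  step 5: S3  (read 0: S3→S3)
  step 6: S3  (read 0: S3→S3)

The earliest repeat is at step j = 2: N is in S3, which it already visited at step i = 1.
The DFA has 5 states, so the proof of the pumping lemma guarantees a repeated state among the first 5+1 visited; the segment between the two visits is the pumpable y.

S3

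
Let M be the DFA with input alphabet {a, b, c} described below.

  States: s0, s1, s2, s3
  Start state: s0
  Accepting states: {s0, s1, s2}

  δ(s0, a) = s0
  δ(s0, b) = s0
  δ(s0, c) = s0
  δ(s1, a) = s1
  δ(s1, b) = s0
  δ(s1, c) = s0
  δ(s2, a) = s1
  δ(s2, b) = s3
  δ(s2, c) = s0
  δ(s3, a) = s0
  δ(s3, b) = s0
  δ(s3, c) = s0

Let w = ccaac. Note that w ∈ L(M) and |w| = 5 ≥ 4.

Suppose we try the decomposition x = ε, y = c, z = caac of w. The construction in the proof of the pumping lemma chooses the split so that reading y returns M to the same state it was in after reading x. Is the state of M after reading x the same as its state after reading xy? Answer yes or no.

yes

State sequence: s0 -c-> s0

After x (step 0): s0. After xy (step 1): s0.
They match, so y = c drives M around a cycle from s0 back to itself; pumping y any number of times keeps M in s0 before reading z, and xyⁱz ∈ L(M) for every i ≥ 0.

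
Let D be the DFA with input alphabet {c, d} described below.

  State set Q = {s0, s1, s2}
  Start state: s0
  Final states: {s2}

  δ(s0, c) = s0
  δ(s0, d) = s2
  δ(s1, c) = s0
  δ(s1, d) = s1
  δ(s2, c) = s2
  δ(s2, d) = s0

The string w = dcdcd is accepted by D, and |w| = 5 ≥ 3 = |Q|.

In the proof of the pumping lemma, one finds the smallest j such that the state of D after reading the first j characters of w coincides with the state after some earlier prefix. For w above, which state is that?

s2

Run of D on w = d c d c d:
  step 0: s0  (start)
  step 1: s2  (read d: s0→s2)
  step 2: s2  (read c: s2→s2)   ← first repeat (s2 seen earlier)
  step 3: s0  (read d: s2→s0)
  step 4: s0  (read c: s0→s0)
  step 5: s2  (read d: s0→s2)

The earliest repeat is at step j = 2: D is in s2, which it already visited at step i = 1.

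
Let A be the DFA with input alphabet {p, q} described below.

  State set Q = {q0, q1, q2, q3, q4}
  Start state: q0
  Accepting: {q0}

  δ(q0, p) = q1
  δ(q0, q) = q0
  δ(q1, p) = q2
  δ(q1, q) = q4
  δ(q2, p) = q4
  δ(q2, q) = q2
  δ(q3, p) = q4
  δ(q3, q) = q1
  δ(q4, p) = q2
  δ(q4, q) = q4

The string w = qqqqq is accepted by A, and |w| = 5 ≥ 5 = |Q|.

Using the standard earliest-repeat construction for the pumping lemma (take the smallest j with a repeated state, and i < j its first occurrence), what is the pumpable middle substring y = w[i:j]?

Run of A on w = q q q q q:
  step 0: q0  (start)
  step 1: q0  (read q: q0→q0)   ← first repeat (q0 seen earlier)
  step 2: q0  (read q: q0→q0)
  step 3: q0  (read q: q0→q0)
  step 4: q0  (read q: q0→q0)
  step 5: q0  (read q: q0→q0)

So i = 0, j = 1, giving x = w[0:0] = ε, y = w[0:1] = q, z = w[1:5] = qqqq.
Check: |xy| = 1 ≤ 5 and |y| = 1 ≥ 1. Reading y takes A from q0 back to q0, so every xyⁱz is accepted.
The DFA has 5 states, so the proof of the pumping lemma guarantees a repeated state among the first 5+1 visited; the segment between the two visits is the pumpable y.

q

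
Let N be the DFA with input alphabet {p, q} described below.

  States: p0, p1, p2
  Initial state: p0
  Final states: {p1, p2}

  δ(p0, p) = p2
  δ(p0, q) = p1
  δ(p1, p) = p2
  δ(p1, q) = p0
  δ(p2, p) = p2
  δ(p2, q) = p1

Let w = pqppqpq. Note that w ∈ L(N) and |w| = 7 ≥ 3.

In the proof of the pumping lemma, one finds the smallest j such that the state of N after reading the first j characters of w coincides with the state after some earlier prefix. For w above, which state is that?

Run of N on w = p q p p q p q:
  step 0: p0  (start)
  step 1: p2  (read p: p0→p2)
  step 2: p1  (read q: p2→p1)
  step 3: p2  (read p: p1→p2)   ← first repeat (p2 seen earlier)
  step 4: p2  (read p: p2→p2)
  step 5: p1  (read q: p2→p1)
  step 6: p2  (read p: p1→p2)
  step 7: p1  (read q: p2→p1)

The earliest repeat is at step j = 3: N is in p2, which it already visited at step i = 1.

p2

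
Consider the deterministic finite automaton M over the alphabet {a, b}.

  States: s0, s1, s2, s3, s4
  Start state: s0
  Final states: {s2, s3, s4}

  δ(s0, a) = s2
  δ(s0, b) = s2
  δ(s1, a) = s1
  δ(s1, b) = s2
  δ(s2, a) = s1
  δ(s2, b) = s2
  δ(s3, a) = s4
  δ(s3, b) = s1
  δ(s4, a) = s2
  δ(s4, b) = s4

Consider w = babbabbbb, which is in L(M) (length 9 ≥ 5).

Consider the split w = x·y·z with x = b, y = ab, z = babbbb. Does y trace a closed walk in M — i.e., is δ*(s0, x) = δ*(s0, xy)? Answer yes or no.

Run of M on the first 3 characters of w = b a b:
  step 0: s0  (start)
  step 1: s2  (read b: s0→s2)
  step 2: s1  (read a: s2→s1)
  step 3: s2  (read b: s1→s2)

After x (step 1): s2. After xy (step 3): s2.
They match, so y = ab drives M around a cycle from s2 back to itself; pumping y any number of times keeps M in s2 before reading z, and xyⁱz ∈ L(M) for every i ≥ 0.

yes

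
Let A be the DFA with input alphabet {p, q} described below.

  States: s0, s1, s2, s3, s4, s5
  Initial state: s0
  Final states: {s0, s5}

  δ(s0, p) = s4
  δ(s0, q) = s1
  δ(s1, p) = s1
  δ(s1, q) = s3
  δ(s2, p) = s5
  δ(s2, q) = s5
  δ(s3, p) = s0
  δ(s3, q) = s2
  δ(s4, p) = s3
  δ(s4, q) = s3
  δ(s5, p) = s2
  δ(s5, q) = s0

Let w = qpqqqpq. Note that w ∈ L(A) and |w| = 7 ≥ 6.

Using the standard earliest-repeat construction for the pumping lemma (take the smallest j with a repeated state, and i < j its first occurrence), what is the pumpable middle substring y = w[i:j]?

p

Run of A on w = q p q q q p q:
  step 0: s0  (start)
  step 1: s1  (read q: s0→s1)
  step 2: s1  (read p: s1→s1)   ← first repeat (s1 seen earlier)
  step 3: s3  (read q: s1→s3)
  step 4: s2  (read q: s3→s2)
  step 5: s5  (read q: s2→s5)
  step 6: s2  (read p: s5→s2)
  step 7: s5  (read q: s2→s5)

So i = 1, j = 2, giving x = w[0:1] = q, y = w[1:2] = p, z = w[2:7] = qqqpq.
Check: |xy| = 2 ≤ 6 and |y| = 1 ≥ 1. Reading y takes A from s1 back to s1, so every xyⁱz is accepted.
With |Q| = 6, pigeonhole forces a state repeat no later than step 6; the substring read between the first and second visits to that state can be pumped.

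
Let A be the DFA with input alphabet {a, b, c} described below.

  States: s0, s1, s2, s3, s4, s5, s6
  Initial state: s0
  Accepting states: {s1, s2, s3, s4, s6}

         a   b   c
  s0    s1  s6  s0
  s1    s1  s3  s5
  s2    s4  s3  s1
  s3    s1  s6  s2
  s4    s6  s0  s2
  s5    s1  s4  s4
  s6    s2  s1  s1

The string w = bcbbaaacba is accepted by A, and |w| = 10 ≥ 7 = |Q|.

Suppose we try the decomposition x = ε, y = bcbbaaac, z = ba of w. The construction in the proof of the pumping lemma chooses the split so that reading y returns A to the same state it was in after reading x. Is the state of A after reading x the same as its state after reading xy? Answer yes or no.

Run of A on the first 8 characters of w = b c b b a a a c:
  step 0: s0  (start)
  step 1: s6  (read b: s0→s6)
  step 2: s1  (read c: s6→s1)
  step 3: s3  (read b: s1→s3)
  step 4: s6  (read b: s3→s6)
  step 5: s2  (read a: s6→s2)
  step 6: s4  (read a: s2→s4)
  step 7: s6  (read a: s4→s6)
  step 8: s1  (read c: s6→s1)

After x (step 0): s0. After xy (step 8): s1.
They differ (s0 ≠ s1), so y is not a cycle from the state after x; this split is not the one the pumping-lemma construction produces, and pumping y need not keep the string in L(A).

no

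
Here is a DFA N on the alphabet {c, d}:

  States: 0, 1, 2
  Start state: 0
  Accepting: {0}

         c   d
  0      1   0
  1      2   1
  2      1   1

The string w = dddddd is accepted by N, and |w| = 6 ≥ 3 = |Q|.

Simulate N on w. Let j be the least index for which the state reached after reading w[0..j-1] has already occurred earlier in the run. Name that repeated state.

State sequence: 0 -d-> 0 -d-> 0 -d-> 0 -d-> 0 -d-> 0 -d-> 0
First repeat at step 1: 0 was already visited.

The earliest repeat is at step j = 1: N is in 0, which it already visited at step i = 0.
With |Q| = 3, pigeonhole forces a state repeat no later than step 3; the substring read between the first and second visits to that state can be pumped.

0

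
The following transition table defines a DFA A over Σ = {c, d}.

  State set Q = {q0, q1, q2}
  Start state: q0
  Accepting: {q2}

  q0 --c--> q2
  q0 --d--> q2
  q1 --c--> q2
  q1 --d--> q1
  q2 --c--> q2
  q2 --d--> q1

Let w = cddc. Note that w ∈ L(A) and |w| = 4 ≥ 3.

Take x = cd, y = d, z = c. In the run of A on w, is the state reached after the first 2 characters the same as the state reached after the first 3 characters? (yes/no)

yes

State sequence: q0 -c-> q2 -d-> q1 -d-> q1

After x (step 2): q1. After xy (step 3): q1.
They match, so y = d drives A around a cycle from q1 back to itself; pumping y any number of times keeps A in q1 before reading z, and xyⁱz ∈ L(A) for every i ≥ 0.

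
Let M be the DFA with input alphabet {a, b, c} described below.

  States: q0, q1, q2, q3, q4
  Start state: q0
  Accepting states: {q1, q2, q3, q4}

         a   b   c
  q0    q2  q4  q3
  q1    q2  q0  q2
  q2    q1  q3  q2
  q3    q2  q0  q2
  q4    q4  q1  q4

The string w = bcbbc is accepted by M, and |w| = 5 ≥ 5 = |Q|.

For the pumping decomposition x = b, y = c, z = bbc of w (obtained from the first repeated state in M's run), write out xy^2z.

bccbbc

xy^2z = b·c·c·bbc = bccbbc.
Reading y = c takes M from q4 back to q4, so after x·y·y the machine is still in q4, and z then leads to the accepting state q3. Hence bccbbc ∈ L(M).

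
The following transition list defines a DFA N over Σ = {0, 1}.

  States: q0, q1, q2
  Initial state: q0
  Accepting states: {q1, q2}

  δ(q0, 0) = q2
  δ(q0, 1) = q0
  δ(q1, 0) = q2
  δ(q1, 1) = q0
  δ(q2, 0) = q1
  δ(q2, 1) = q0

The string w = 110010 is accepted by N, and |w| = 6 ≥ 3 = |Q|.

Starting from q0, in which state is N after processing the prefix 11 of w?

q0

Run of N on the first 2 characters of w = 1 1:
  step 0: q0  (start)
  step 1: q0  (read 1: q0→q0)
  step 2: q0  (read 1: q0→q0)

After reading 2 characters, N is in state q0.
(This kind of state-tracing is the core of the pumping-lemma construction: with 3 states, pigeonhole forces a repeat within the first 3 steps.)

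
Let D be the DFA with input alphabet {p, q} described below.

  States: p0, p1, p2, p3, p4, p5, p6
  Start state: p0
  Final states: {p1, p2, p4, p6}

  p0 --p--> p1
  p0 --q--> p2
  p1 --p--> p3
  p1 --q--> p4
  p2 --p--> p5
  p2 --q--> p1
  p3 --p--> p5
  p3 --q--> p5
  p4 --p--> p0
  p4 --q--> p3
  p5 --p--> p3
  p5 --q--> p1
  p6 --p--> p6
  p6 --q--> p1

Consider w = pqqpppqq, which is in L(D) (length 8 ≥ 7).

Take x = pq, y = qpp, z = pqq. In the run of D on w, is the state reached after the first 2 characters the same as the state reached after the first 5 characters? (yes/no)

State sequence: p0 -p-> p1 -q-> p4 -q-> p3 -p-> p5 -p-> p3

After x (step 2): p4. After xy (step 5): p3.
They differ (p4 ≠ p3), so y is not a cycle from the state after x; this split is not the one the pumping-lemma construction produces, and pumping y need not keep the string in L(D).

no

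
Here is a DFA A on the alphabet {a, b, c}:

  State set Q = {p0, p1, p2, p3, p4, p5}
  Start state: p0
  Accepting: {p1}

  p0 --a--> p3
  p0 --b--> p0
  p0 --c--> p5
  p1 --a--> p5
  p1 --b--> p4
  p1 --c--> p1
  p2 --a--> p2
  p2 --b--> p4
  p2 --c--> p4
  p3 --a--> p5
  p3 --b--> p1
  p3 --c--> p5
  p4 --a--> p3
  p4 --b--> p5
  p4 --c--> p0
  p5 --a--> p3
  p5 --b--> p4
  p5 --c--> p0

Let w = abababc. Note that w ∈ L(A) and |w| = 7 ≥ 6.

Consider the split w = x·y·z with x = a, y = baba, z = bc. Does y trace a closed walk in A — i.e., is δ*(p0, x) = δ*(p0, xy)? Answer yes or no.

Run of A on the first 5 characters of w = a b a b a:
  step 0: p0  (start)
  step 1: p3  (read a: p0→p3)
  step 2: p1  (read b: p3→p1)
  step 3: p5  (read a: p1→p5)
  step 4: p4  (read b: p5→p4)
  step 5: p3  (read a: p4→p3)

After x (step 1): p3. After xy (step 5): p3.
They match, so y = baba drives A around a cycle from p3 back to itself; pumping y any number of times keeps A in p3 before reading z, and xyⁱz ∈ L(A) for every i ≥ 0.

yes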